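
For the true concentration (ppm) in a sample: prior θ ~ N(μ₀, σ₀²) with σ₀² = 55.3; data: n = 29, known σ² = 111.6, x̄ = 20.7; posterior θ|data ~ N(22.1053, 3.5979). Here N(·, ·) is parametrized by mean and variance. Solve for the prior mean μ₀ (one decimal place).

With known observation variance, the Normal–Normal posterior has precision τ_n = τ₀ + n/σ² and mean μ_n = (τ₀μ₀ + (n/σ²)x̄)/τ_n.
Here τ₀ = 1/55.3 = 0.018083 and τ_data = 29/111.6 = 0.259857, so τ_n = 0.277940.
Rearranging for μ₀: μ₀ = (μ_n·τ_n − τ_data·x̄)/τ₀ = (22.1053·0.277940 − 0.259857·20.7) / 0.018083 = 0.764907/0.018083 ≈ 42.3.

μ₀ = 42.3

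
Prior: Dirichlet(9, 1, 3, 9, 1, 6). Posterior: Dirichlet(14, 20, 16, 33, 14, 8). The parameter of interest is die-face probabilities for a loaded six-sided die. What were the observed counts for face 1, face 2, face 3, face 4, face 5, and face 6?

For a Dirichlet(α) prior with multinomial counts c, the posterior is Dirichlet(α + c) componentwise.
Counts are posterior − prior componentwise: 14−9=5, 20−1=19, 16−3=13, 33−9=24, 14−1=13, 8−6=2.

counts (5, 19, 13, 24, 13, 2)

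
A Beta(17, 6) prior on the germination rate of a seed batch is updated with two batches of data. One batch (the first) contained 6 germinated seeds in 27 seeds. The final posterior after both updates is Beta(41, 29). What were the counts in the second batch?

18 germinated seeds and 2 non-germinating seeds

Because Beta–binomial updating is additive in the counts, the combined data contributed (α_post−α_prior, β_post−β_prior) successes and failures.
Total across both batches: 41−17=24 germinated seeds, 29−6=23 non-germinating seeds.
Subtract the first batch: 24−6=18 germinated seeds and 23−21=2 non-germinating seeds.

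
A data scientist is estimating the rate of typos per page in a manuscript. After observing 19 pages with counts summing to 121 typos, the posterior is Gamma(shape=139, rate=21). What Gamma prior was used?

Gamma(shape=18, rate=2)

A Gamma(α, β) prior (rate parametrization) on a Poisson rate with n observations summing to S gives posterior Gamma(α+S, β+n).
So α = 139 − 121 = 18 and β = 21 − 19 = 2.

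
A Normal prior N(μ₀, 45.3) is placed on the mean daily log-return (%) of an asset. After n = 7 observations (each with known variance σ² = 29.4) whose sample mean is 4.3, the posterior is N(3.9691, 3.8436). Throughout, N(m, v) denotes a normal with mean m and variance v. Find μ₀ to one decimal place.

μ₀ = 0.4

With known observation variance, the Normal–Normal posterior has precision τ_n = τ₀ + n/σ² and mean μ_n = (τ₀μ₀ + (n/σ²)x̄)/τ_n.
Here τ₀ = 1/45.3 = 0.022075 and τ_data = 7/29.4 = 0.238095, so τ_n = 0.260170.
Rearranging for μ₀: μ₀ = (μ_n·τ_n − τ_data·x̄)/τ₀ = (3.9691·0.260170 − 0.238095·4.3) / 0.022075 = 0.008832/0.022075 ≈ 0.4.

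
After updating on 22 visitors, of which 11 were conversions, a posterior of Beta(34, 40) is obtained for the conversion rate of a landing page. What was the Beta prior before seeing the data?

Beta(23, 29)

Under Beta–binomial conjugacy the posterior parameters are (a+s, b+f).
So a = 34 − 11 = 23 and b = 40 − 11 = 29.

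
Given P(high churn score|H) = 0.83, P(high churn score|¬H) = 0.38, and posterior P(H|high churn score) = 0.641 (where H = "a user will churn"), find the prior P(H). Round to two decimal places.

Bayes' rule in odds form gives O(H|E) = O(H)·[P(E|H)/P(E|¬H)], hence O(H) = O(H|E)/LR.
Posterior odds = 0.641/(1−0.641) = 1.7855. LR = 0.83/0.38 = 2.1842.
Prior odds = 1.7855/2.1842 = 0.8175, so P(H) = 0.8175/(1+0.8175) ≈ 0.45.

P(H) = 0.45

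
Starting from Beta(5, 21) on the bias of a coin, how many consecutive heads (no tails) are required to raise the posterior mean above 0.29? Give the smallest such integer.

k = 4

After k heads and 0 tails the posterior is Beta(5+k, 21), with mean (5+k)/(5+21+k).
Set (5+k)/(26+k) > 0.29 and solve: k > (0.29·26 − 5)/(1 − 0.29) = 3.577.
The smallest integer exceeding 3.577 is 4.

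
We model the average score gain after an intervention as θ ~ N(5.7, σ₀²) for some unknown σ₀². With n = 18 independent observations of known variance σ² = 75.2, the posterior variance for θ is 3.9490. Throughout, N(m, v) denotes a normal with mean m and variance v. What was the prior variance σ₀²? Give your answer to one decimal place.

Posterior precision equals prior precision plus data precision: 1/σ_n² = 1/σ₀² + n/σ².
So 1/σ₀² = 1/3.9490 − 18/75.2 = 0.253229 − 0.239362 = 0.013867.
Hence σ₀² = 1/0.013867 ≈ 72.1.

σ₀² = 72.1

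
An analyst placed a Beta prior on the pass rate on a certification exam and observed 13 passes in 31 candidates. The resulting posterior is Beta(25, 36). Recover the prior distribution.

Beta(12, 18)

Beta is conjugate to the binomial likelihood: posterior = Beta(α+s, β+f).
Subtract the data counts: 25−13=12, 36−18=18.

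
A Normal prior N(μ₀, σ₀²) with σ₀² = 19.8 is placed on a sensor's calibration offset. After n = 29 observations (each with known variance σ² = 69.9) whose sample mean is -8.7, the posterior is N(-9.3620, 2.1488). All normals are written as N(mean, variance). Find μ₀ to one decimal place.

With known observation variance, the Normal–Normal posterior has precision τ_n = τ₀ + n/σ² and mean μ_n = (τ₀μ₀ + (n/σ²)x̄)/τ_n.
Here τ₀ = 1/19.8 = 0.050505 and τ_data = 29/69.9 = 0.414878, so τ_n = 0.465383.
Rearranging for μ₀: μ₀ = (μ_n·τ_n − τ_data·x̄)/τ₀ = (-9.3620·0.465383 − 0.414878·-8.7) / 0.050505 = -0.747477/0.050505 ≈ -14.8.

μ₀ = -14.8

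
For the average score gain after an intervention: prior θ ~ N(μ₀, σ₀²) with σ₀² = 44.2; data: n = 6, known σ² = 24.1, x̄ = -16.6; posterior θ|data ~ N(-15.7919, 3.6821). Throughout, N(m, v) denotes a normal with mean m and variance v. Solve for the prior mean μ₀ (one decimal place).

The posterior mean is a precision-weighted average: μ_n = (τ₀μ₀ + τ_data·x̄)/(τ₀+τ_data), with τ₀=1/σ₀² and τ_data=n/σ².
Here τ₀ = 1/44.2 = 0.022624 and τ_data = 6/24.1 = 0.248963, so τ_n = 0.271587.
Rearranging for μ₀: μ₀ = (μ_n·τ_n − τ_data·x̄)/τ₀ = (-15.7919·0.271587 − 0.248963·-16.6) / 0.022624 = -0.156089/0.022624 ≈ -6.9.

μ₀ = -6.9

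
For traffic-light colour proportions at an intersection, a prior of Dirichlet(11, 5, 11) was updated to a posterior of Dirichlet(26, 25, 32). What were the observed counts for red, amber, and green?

For a Dirichlet(α) prior with multinomial counts c, the posterior is Dirichlet(α + c) componentwise.
Counts are posterior − prior componentwise: 26−11=15, 25−5=20, 32−11=21.

counts (15, 20, 21)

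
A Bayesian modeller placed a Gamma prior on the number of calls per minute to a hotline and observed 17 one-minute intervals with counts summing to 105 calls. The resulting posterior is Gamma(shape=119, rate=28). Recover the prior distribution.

Gamma–Poisson conjugacy: posterior shape = α + Σxᵢ, posterior rate = β + n.
So α = 119 − 105 = 14 and β = 28 − 17 = 11.

Gamma(shape=14, rate=11)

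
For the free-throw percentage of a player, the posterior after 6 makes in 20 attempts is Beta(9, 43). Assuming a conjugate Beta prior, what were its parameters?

Beta(3, 29)

Beta is conjugate to the binomial likelihood: posterior = Beta(a+s, b+f).
So a = 9 − 6 = 3 and b = 43 − 14 = 29.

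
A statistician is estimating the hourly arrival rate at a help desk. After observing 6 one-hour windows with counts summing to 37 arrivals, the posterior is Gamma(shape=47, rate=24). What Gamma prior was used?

Gamma(shape=10, rate=18)

A Gamma(α, β) prior (rate parametrization) on a Poisson rate with n observations summing to S gives posterior Gamma(α+S, β+n).
So α = 47 − 37 = 10 and β = 24 − 6 = 18.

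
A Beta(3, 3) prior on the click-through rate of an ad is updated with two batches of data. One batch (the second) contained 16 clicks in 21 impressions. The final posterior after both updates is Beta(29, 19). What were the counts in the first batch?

Because Beta–binomial updating is additive in the counts, the combined data contributed (α_post−α_prior, β_post−β_prior) successes and failures.
Total across both batches: 29−3=26 clicks, 19−3=16 non-clicks.
Subtract the second batch: 26−16=10 clicks and 16−5=11 non-clicks.

10 clicks and 11 non-clicks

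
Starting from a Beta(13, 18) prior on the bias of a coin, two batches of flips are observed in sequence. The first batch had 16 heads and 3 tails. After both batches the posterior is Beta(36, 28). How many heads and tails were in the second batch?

7 heads and 7 tails

Sequential conjugate updates are equivalent to a single update on the pooled data, so total successes = posterior α − prior α and total failures = posterior β − prior β.
Total across both batches: 36−13=23 heads, 28−18=10 tails.
Subtract the first batch: 23−16=7 heads and 10−3=7 tails.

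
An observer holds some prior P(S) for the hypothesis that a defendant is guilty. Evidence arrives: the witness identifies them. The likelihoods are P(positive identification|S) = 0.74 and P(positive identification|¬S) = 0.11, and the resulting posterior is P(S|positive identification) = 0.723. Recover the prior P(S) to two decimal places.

In odds form, posterior odds = prior odds × likelihood ratio, so prior odds = posterior odds ÷ LR.
Posterior odds = 0.723/(1−0.723) = 2.6101. LR = 0.74/0.11 = 6.7273.
Prior odds = 2.6101/6.7273 = 0.3880, so P(S) = 0.3880/(1+0.3880) ≈ 0.28.

P(S) = 0.28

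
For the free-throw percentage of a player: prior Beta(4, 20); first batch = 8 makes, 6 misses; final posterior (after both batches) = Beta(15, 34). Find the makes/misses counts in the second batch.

Sequential conjugate updates are equivalent to a single update on the pooled data, so total successes = posterior α − prior α and total failures = posterior β − prior β.
Total across both batches: 15−4=11 makes, 34−20=14 misses.
Subtract the first batch: 11−8=3 makes and 14−6=8 misses.

3 makes and 8 misses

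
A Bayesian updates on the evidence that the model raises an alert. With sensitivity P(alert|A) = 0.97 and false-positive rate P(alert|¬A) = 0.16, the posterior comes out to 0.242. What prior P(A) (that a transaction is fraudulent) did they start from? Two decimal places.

In odds form, posterior odds = prior odds × likelihood ratio, so prior odds = posterior odds ÷ LR.
Posterior odds = 0.242/(1−0.242) = 0.3193. LR = 0.97/0.16 = 6.0625.
Prior odds = 0.3193/6.0625 = 0.0527, so P(A) = 0.0527/(1+0.0527) ≈ 0.05.

P(A) = 0.05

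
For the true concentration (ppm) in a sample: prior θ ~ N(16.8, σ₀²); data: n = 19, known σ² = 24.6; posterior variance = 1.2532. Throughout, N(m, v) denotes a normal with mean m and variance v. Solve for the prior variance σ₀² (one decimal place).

For the Normal–Normal model with known σ², precisions add: τ_n = τ₀ + n/σ².
So 1/σ₀² = 1/1.2532 − 19/24.6 = 0.797957 − 0.772358 = 0.025599.
Hence σ₀² = 1/0.025599 ≈ 39.1.

σ₀² = 39.1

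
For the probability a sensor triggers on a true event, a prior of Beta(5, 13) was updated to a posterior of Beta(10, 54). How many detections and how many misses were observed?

A Beta(α, β) prior with s successes and f failures in binomial data gives a Beta(α+s, β+f) posterior.
Match parameters: s=10−5=5, f=54−13=41.

5 detections and 41 misses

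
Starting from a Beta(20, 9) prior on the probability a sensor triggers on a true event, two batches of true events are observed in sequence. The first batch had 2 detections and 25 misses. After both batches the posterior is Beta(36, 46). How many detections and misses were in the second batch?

Because Beta–binomial updating is additive in the counts, the combined data contributed (α_post−α_prior, β_post−β_prior) successes and failures.
Total across both batches: 36−20=16 detections, 46−9=37 misses.
Subtract the first batch: 16−2=14 detections and 37−25=12 misses.

14 detections and 12 misses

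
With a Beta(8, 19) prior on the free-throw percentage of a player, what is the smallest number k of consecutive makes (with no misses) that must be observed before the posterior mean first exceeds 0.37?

k = 4

After k makes and 0 misses the posterior is Beta(8+k, 19), with mean (8+k)/(8+19+k).
Set (8+k)/(27+k) > 0.37 and solve: k > (0.37·27 − 8)/(1 − 0.37) = 3.159.
The smallest integer exceeding 3.159 is 4, and checking k=4: (12)/(31) = 0.3871 > 0.37.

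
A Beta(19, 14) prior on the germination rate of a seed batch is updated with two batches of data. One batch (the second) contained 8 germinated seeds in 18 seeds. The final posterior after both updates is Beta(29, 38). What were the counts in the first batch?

2 germinated seeds and 14 non-germinating seeds

Because Beta–binomial updating is additive in the counts, the combined data contributed (α_post−α_prior, β_post−β_prior) successes and failures.
Total across both batches: 29−19=10 germinated seeds, 38−14=24 non-germinating seeds.
Subtract the second batch: 10−8=2 germinated seeds and 24−10=14 non-germinating seeds.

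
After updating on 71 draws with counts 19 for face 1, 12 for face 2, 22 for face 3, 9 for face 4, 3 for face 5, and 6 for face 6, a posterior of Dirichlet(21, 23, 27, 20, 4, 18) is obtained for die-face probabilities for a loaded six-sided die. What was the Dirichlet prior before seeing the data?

Dirichlet(2, 11, 5, 11, 1, 12)

For a Dirichlet(α) prior with multinomial counts c, the posterior is Dirichlet(α + c) componentwise.
Subtract each count from the matching posterior parameter: 21−19=2, 23−12=11, 27−22=5, 20−9=11, 4−3=1, 18−6=12.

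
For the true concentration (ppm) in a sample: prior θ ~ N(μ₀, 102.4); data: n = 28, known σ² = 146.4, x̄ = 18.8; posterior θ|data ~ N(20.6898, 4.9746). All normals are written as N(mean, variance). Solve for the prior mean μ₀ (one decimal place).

μ₀ = 57.7

With known observation variance, the Normal–Normal posterior has precision τ_n = τ₀ + n/σ² and mean μ_n = (τ₀μ₀ + (n/σ²)x̄)/τ_n.
Here τ₀ = 1/102.4 = 0.009766 and τ_data = 28/146.4 = 0.191257, so τ_n = 0.201023.
Rearranging for μ₀: μ₀ = (μ_n·τ_n − τ_data·x̄)/τ₀ = (20.6898·0.201023 − 0.191257·18.8) / 0.009766 = 0.563494/0.009766 ≈ 57.7.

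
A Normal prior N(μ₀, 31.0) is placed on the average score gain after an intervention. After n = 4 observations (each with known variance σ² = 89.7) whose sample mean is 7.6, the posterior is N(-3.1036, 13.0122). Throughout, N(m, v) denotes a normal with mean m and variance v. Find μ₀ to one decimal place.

μ₀ = -17.9

With known observation variance, the Normal–Normal posterior has precision τ_n = τ₀ + n/σ² and mean μ_n = (τ₀μ₀ + (n/σ²)x̄)/τ_n.
Here τ₀ = 1/31.0 = 0.032258 and τ_data = 4/89.7 = 0.044593, so τ_n = 0.076851.
Rearranging for μ₀: μ₀ = (μ_n·τ_n − τ_data·x̄)/τ₀ = (-3.1036·0.076851 − 0.044593·7.6) / 0.032258 = -0.577422/0.032258 ≈ -17.9.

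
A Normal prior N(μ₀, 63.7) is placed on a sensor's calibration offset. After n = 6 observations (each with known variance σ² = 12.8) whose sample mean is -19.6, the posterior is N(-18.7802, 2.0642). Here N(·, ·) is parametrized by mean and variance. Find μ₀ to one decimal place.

The posterior mean is a precision-weighted average: μ_n = (τ₀μ₀ + τ_data·x̄)/(τ₀+τ_data), with τ₀=1/σ₀² and τ_data=n/σ².
Here τ₀ = 1/63.7 = 0.015699 and τ_data = 6/12.8 = 0.468750, so τ_n = 0.484449.
Rearranging for μ₀: μ₀ = (μ_n·τ_n − τ_data·x̄)/τ₀ = (-18.7802·0.484449 − 0.468750·-19.6) / 0.015699 = 0.089451/0.015699 ≈ 5.7.

μ₀ = 5.7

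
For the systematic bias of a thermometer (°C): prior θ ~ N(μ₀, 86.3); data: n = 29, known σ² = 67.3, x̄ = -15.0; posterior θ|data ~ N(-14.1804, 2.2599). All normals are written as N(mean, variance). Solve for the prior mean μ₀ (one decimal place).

μ₀ = 16.3

The posterior mean is a precision-weighted average: μ_n = (τ₀μ₀ + τ_data·x̄)/(τ₀+τ_data), with τ₀=1/σ₀² and τ_data=n/σ².
Here τ₀ = 1/86.3 = 0.011587 and τ_data = 29/67.3 = 0.430906, so τ_n = 0.442493.
Rearranging for μ₀: μ₀ = (μ_n·τ_n − τ_data·x̄)/τ₀ = (-14.1804·0.442493 − 0.430906·-15.0) / 0.011587 = 0.188862/0.011587 ≈ 16.3.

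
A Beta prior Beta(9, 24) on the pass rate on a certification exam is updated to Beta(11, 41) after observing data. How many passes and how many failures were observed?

A Beta(α, β) prior with s successes and f failures in binomial data gives a Beta(α+s, β+f) posterior.
Match parameters: s=11−9=2, f=41−24=17.

2 passes and 17 failures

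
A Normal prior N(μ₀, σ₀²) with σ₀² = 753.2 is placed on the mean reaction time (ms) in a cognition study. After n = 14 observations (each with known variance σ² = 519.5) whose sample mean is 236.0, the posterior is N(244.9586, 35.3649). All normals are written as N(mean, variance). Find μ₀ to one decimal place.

μ₀ = 426.8

The posterior mean is a precision-weighted average: μ_n = (τ₀μ₀ + τ_data·x̄)/(τ₀+τ_data), with τ₀=1/σ₀² and τ_data=n/σ².
Here τ₀ = 1/753.2 = 0.001328 and τ_data = 14/519.5 = 0.026949, so τ_n = 0.028277.
Rearranging for μ₀: μ₀ = (μ_n·τ_n − τ_data·x̄)/τ₀ = (244.9586·0.028277 − 0.026949·236.0) / 0.001328 = 0.566730/0.001328 ≈ 426.8.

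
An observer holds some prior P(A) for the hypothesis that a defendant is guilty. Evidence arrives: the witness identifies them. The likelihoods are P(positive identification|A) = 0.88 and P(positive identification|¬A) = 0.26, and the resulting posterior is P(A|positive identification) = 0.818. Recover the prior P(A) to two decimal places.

P(A) = 0.57

Bayes' rule in odds form gives O(A|E) = O(A)·[P(E|A)/P(E|¬A)], hence O(A) = O(A|E)/LR.
Posterior odds = 0.818/(1−0.818) = 4.4945. LR = 0.88/0.26 = 3.3846.
Prior odds = 4.4945/3.3846 = 1.3279, so P(A) = 1.3279/(1+1.3279) ≈ 0.57.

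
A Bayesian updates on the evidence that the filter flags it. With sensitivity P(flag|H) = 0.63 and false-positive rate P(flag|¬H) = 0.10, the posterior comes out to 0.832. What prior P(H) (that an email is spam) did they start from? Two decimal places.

P(H) = 0.44

Bayes' rule in odds form gives O(H|E) = O(H)·[P(E|H)/P(E|¬H)], hence O(H) = O(H|E)/LR.
Posterior odds = 0.832/(1−0.832) = 4.9524. LR = 0.63/0.10 = 6.3000.
Prior odds = 4.9524/6.3000 = 0.7861, so P(H) = 0.7861/(1+0.7861) ≈ 0.44.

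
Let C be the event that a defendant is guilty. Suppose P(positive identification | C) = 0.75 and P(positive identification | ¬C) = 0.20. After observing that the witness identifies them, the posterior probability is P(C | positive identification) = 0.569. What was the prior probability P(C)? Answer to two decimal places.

P(C) = 0.26

In odds form, posterior odds = prior odds × likelihood ratio, so prior odds = posterior odds ÷ LR.
Posterior odds = 0.569/(1−0.569) = 1.3202. LR = 0.75/0.20 = 3.7500.
Prior odds = 1.3202/3.7500 = 0.3521, so P(C) = 0.3521/(1+0.3521) ≈ 0.26.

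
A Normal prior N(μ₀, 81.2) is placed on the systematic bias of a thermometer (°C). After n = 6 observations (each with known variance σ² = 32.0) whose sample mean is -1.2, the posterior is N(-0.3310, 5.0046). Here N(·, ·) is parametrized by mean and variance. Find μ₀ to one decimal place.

μ₀ = 12.9

The posterior mean is a precision-weighted average: μ_n = (τ₀μ₀ + τ_data·x̄)/(τ₀+τ_data), with τ₀=1/σ₀² and τ_data=n/σ².
Here τ₀ = 1/81.2 = 0.012315 and τ_data = 6/32.0 = 0.187500, so τ_n = 0.199815.
Rearranging for μ₀: μ₀ = (μ_n·τ_n − τ_data·x̄)/τ₀ = (-0.3310·0.199815 − 0.187500·-1.2) / 0.012315 = 0.158861/0.012315 ≈ 12.9.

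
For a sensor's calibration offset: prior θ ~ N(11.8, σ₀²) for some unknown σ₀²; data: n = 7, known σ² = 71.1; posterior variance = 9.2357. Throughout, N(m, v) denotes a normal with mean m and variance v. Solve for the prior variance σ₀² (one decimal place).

Posterior precision equals prior precision plus data precision: 1/σ_n² = 1/σ₀² + n/σ².
So 1/σ₀² = 1/9.2357 − 7/71.1 = 0.108275 − 0.098453 = 0.009822.
Hence σ₀² = 1/0.009822 ≈ 101.8.

σ₀² = 101.8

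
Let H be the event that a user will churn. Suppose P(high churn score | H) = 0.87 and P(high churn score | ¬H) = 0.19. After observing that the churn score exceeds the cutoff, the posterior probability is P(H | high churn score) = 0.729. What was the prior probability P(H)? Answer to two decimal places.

P(H) = 0.37

In odds form, posterior odds = prior odds × likelihood ratio, so prior odds = posterior odds ÷ LR.
Posterior odds = 0.729/(1−0.729) = 2.6900. LR = 0.87/0.19 = 4.5789.
Prior odds = 2.6900/4.5789 = 0.5875, so P(H) = 0.5875/(1+0.5875) ≈ 0.37.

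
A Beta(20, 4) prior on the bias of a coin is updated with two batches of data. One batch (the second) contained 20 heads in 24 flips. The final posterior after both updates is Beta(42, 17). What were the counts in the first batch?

2 heads and 9 tails

Sequential conjugate updates are equivalent to a single update on the pooled data, so total successes = posterior α − prior α and total failures = posterior β − prior β.
Total across both batches: 42−20=22 heads, 17−4=13 tails.
Subtract the second batch: 22−20=2 heads and 13−4=9 tails.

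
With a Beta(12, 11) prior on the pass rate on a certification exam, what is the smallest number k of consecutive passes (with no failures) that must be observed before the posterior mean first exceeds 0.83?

After k passes and 0 failures the posterior is Beta(12+k, 11), with mean (12+k)/(12+11+k).
Set (12+k)/(23+k) > 0.83 and solve: k > (0.83·23 − 12)/(1 − 0.83) = 41.706.
The smallest integer exceeding 41.706 is 42, and checking k=42: (54)/(65) = 0.8308 > 0.83.

k = 42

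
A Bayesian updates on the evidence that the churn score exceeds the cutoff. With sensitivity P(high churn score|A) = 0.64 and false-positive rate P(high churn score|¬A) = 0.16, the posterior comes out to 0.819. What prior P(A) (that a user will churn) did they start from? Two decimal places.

P(A) = 0.53

In odds form, posterior odds = prior odds × likelihood ratio, so prior odds = posterior odds ÷ LR.
Posterior odds = 0.819/(1−0.819) = 4.5249. LR = 0.64/0.16 = 4.0000.
Prior odds = 4.5249/4.0000 = 1.1312, so P(A) = 1.1312/(1+1.1312) ≈ 0.53.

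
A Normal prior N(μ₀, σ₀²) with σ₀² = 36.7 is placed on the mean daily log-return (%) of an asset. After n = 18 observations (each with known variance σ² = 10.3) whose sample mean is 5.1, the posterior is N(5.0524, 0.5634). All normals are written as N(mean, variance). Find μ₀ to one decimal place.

The posterior mean is a precision-weighted average: μ_n = (τ₀μ₀ + τ_data·x̄)/(τ₀+τ_data), with τ₀=1/σ₀² and τ_data=n/σ².
Here τ₀ = 1/36.7 = 0.027248 and τ_data = 18/10.3 = 1.747573, so τ_n = 1.774821.
Rearranging for μ₀: μ₀ = (μ_n·τ_n − τ_data·x̄)/τ₀ = (5.0524·1.774821 − 1.747573·5.1) / 0.027248 = 0.054483/0.027248 ≈ 2.0.

μ₀ = 2.0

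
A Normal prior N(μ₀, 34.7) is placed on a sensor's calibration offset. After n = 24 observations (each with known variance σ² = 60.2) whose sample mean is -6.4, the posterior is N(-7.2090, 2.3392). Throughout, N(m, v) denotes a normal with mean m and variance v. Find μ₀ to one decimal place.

The posterior mean is a precision-weighted average: μ_n = (τ₀μ₀ + τ_data·x̄)/(τ₀+τ_data), with τ₀=1/σ₀² and τ_data=n/σ².
Here τ₀ = 1/34.7 = 0.028818 and τ_data = 24/60.2 = 0.398671, so τ_n = 0.427489.
Rearranging for μ₀: μ₀ = (μ_n·τ_n − τ_data·x̄)/τ₀ = (-7.2090·0.427489 − 0.398671·-6.4) / 0.028818 = -0.530274/0.028818 ≈ -18.4.

μ₀ = -18.4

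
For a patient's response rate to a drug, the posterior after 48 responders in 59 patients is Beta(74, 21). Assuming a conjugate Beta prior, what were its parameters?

A Beta(a, b) prior with s successes and f failures in binomial data gives a Beta(a+s, b+f) posterior.
Subtract the data counts: 74−48=26, 21−11=10.

Beta(26, 10)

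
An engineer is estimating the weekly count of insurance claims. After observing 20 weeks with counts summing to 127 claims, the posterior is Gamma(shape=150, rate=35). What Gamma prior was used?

Gamma(shape=23, rate=15)

Gamma–Poisson conjugacy: posterior shape = α + Σxᵢ, posterior rate = β + n.
So α = 150 − 127 = 23 and β = 35 − 20 = 15.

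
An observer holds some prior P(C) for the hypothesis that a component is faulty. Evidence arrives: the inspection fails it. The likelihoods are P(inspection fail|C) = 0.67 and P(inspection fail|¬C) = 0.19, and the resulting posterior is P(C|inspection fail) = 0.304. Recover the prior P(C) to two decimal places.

In odds form, posterior odds = prior odds × likelihood ratio, so prior odds = posterior odds ÷ LR.
Posterior odds = 0.304/(1−0.304) = 0.4368. LR = 0.67/0.19 = 3.5263.
Prior odds = 0.4368/3.5263 = 0.1239, so P(C) = 0.1239/(1+0.1239) ≈ 0.11.

P(C) = 0.11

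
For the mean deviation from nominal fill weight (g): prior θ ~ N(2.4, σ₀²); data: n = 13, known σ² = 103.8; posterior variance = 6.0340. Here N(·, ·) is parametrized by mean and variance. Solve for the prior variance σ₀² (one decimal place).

Posterior precision equals prior precision plus data precision: 1/σ_n² = 1/σ₀² + n/σ².
So 1/σ₀² = 1/6.0340 − 13/103.8 = 0.165728 − 0.125241 = 0.040487.
Hence σ₀² = 1/0.040487 ≈ 24.7.

σ₀² = 24.7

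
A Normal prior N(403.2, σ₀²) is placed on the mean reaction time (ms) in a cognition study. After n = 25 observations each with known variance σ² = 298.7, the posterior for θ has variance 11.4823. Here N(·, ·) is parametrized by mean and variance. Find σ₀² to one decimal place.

σ₀² = 294.6

Posterior precision equals prior precision plus data precision: 1/σ_n² = 1/σ₀² + n/σ².
So 1/σ₀² = 1/11.4823 − 25/298.7 = 0.087091 − 0.083696 = 0.003395.
Hence σ₀² = 1/0.003395 ≈ 294.6.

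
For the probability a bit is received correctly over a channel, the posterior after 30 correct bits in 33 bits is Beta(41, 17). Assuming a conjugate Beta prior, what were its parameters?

Under Beta–binomial conjugacy the posterior parameters are (a+s, b+f).
Subtract the data counts: 41−30=11, 17−3=14.

Beta(11, 14)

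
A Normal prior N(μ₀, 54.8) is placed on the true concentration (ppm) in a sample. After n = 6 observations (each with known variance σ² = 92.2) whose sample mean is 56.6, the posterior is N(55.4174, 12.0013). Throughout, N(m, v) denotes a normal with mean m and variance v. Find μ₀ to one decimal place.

μ₀ = 51.2

With known observation variance, the Normal–Normal posterior has precision τ_n = τ₀ + n/σ² and mean μ_n = (τ₀μ₀ + (n/σ²)x̄)/τ_n.
Here τ₀ = 1/54.8 = 0.018248 and τ_data = 6/92.2 = 0.065076, so τ_n = 0.083324.
Rearranging for μ₀: μ₀ = (μ_n·τ_n − τ_data·x̄)/τ₀ = (55.4174·0.083324 − 0.065076·56.6) / 0.018248 = 0.934298/0.018248 ≈ 51.2.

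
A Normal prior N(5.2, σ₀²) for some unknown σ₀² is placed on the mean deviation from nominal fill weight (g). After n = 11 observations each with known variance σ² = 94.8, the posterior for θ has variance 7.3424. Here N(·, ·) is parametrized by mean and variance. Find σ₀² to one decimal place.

For the Normal–Normal model with known σ², precisions add: τ_n = τ₀ + n/σ².
So 1/σ₀² = 1/7.3424 − 11/94.8 = 0.136195 − 0.116034 = 0.020161.
Hence σ₀² = 1/0.020161 ≈ 49.6.

σ₀² = 49.6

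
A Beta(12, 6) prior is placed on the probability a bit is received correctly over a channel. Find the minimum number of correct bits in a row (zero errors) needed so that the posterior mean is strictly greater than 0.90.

k = 43

After k correct bits and 0 errors the posterior is Beta(12+k, 6), with mean (12+k)/(12+6+k).
Set (12+k)/(18+k) > 0.90 and solve: k > (0.90·18 − 12)/(1 − 0.90) = 42.000.
The smallest integer exceeding 42.000 is 43, and checking k=43: (55)/(61) = 0.9016 > 0.90.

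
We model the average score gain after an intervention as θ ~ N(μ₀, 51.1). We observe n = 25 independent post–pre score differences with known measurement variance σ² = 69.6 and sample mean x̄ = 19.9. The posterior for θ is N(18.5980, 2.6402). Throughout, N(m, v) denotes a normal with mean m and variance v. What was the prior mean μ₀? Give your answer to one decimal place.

μ₀ = -5.3

With known observation variance, the Normal–Normal posterior has precision τ_n = τ₀ + n/σ² and mean μ_n = (τ₀μ₀ + (n/σ²)x̄)/τ_n.
Here τ₀ = 1/51.1 = 0.019569 and τ_data = 25/69.6 = 0.359195, so τ_n = 0.378764.
Rearranging for μ₀: μ₀ = (μ_n·τ_n − τ_data·x̄)/τ₀ = (18.5980·0.378764 − 0.359195·19.9) / 0.019569 = -0.103728/0.019569 ≈ -5.3.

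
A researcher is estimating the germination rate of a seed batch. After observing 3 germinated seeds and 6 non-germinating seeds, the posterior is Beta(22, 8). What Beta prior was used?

Beta(19, 2)

A Beta(a, b) prior with s successes and f failures in binomial data gives a Beta(a+s, b+f) posterior.
So a = 22 − 3 = 19 and b = 8 − 6 = 2.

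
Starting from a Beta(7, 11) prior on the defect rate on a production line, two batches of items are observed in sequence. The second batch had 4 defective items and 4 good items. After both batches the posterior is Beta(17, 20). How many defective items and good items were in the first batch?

6 defective items and 5 good items

Because Beta–binomial updating is additive in the counts, the combined data contributed (α_post−α_prior, β_post−β_prior) successes and failures.
Total across both batches: 17−7=10 defective items, 20−11=9 good items.
Subtract the second batch: 10−4=6 defective items and 9−4=5 good items.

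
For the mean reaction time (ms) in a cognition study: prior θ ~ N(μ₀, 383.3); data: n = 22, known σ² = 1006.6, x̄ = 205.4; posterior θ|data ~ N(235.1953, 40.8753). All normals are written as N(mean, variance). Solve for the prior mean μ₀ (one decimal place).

μ₀ = 484.8

With known observation variance, the Normal–Normal posterior has precision τ_n = τ₀ + n/σ² and mean μ_n = (τ₀μ₀ + (n/σ²)x̄)/τ_n.
Here τ₀ = 1/383.3 = 0.002609 and τ_data = 22/1006.6 = 0.021856, so τ_n = 0.024465.
Rearranging for μ₀: μ₀ = (μ_n·τ_n − τ_data·x̄)/τ₀ = (235.1953·0.024465 − 0.021856·205.4) / 0.002609 = 1.264831/0.002609 ≈ 484.8.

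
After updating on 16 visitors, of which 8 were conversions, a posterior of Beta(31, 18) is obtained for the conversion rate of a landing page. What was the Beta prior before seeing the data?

A Beta(a, b) prior with s successes and f failures in binomial data gives a Beta(a+s, b+f) posterior.
Subtract the data counts: 31−8=23, 18−8=10.

Beta(23, 10)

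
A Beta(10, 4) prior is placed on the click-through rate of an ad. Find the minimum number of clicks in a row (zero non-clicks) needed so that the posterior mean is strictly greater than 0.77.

k = 4

After k clicks and 0 non-clicks the posterior is Beta(10+k, 4), with mean (10+k)/(10+4+k).
Set (10+k)/(14+k) > 0.77 and solve: k > (0.77·14 − 10)/(1 − 0.77) = 3.391.
The smallest integer exceeding 3.391 is 4.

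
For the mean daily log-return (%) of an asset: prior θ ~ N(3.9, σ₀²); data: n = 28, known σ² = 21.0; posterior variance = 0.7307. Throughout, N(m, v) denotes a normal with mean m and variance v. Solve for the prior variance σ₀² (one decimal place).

Posterior precision equals prior precision plus data precision: 1/σ_n² = 1/σ₀² + n/σ².
So 1/σ₀² = 1/0.7307 − 28/21.0 = 1.368551 − 1.333333 = 0.035218.
Hence σ₀² = 1/0.035218 ≈ 28.4.

σ₀² = 28.4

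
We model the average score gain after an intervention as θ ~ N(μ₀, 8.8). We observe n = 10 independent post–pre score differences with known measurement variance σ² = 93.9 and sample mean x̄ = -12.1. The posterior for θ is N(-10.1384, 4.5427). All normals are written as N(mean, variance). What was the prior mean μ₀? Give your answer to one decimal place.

μ₀ = -8.3

With known observation variance, the Normal–Normal posterior has precision τ_n = τ₀ + n/σ² and mean μ_n = (τ₀μ₀ + (n/σ²)x̄)/τ_n.
Here τ₀ = 1/8.8 = 0.113636 and τ_data = 10/93.9 = 0.106496, so τ_n = 0.220132.
Rearranging for μ₀: μ₀ = (μ_n·τ_n − τ_data·x̄)/τ₀ = (-10.1384·0.220132 − 0.106496·-12.1) / 0.113636 = -0.943185/0.113636 ≈ -8.3.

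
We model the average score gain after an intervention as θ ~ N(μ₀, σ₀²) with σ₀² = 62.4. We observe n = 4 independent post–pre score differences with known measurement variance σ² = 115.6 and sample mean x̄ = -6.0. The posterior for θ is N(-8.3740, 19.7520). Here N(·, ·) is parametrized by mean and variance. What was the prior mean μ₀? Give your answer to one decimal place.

μ₀ = -13.5

With known observation variance, the Normal–Normal posterior has precision τ_n = τ₀ + n/σ² and mean μ_n = (τ₀μ₀ + (n/σ²)x̄)/τ_n.
Here τ₀ = 1/62.4 = 0.016026 and τ_data = 4/115.6 = 0.034602, so τ_n = 0.050628.
Rearranging for μ₀: μ₀ = (μ_n·τ_n − τ_data·x̄)/τ₀ = (-8.3740·0.050628 − 0.034602·-6.0) / 0.016026 = -0.216347/0.016026 ≈ -13.5.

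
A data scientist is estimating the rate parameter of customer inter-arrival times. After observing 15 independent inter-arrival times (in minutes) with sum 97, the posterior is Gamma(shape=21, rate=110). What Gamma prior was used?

Gamma(shape=6, rate=13)

Gamma–exponential conjugacy: posterior shape = α + n, posterior rate = β + Σtᵢ.
So α = 21 − 15 = 6 and β = 110 − 97 = 13.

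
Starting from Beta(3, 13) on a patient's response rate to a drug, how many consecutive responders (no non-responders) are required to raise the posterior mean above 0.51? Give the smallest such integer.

k = 11

After k responders and 0 non-responders the posterior is Beta(3+k, 13), with mean (3+k)/(3+13+k).
Set (3+k)/(16+k) > 0.51 and solve: k > (0.51·16 − 3)/(1 − 0.51) = 10.531.
The smallest integer exceeding 10.531 is 11.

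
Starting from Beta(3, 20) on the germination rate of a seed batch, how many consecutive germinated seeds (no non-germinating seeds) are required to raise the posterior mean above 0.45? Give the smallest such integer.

k = 14

After k germinated seeds and 0 non-germinating seeds the posterior is Beta(3+k, 20), with mean (3+k)/(3+20+k).
Set (3+k)/(23+k) > 0.45 and solve: k > (0.45·23 − 3)/(1 − 0.45) = 13.364.
The smallest integer exceeding 13.364 is 14.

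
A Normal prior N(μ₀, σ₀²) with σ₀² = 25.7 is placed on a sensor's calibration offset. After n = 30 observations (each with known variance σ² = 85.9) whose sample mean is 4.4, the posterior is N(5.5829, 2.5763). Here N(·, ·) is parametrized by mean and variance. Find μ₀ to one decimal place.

μ₀ = 16.2

The posterior mean is a precision-weighted average: μ_n = (τ₀μ₀ + τ_data·x̄)/(τ₀+τ_data), with τ₀=1/σ₀² and τ_data=n/σ².
Here τ₀ = 1/25.7 = 0.038911 and τ_data = 30/85.9 = 0.349243, so τ_n = 0.388154.
Rearranging for μ₀: μ₀ = (μ_n·τ_n − τ_data·x̄)/τ₀ = (5.5829·0.388154 − 0.349243·4.4) / 0.038911 = 0.630356/0.038911 ≈ 16.2.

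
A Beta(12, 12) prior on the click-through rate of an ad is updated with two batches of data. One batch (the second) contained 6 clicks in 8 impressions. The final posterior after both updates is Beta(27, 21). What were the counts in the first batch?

9 clicks and 7 non-clicks

Sequential conjugate updates are equivalent to a single update on the pooled data, so total successes = posterior α − prior α and total failures = posterior β − prior β.
Total across both batches: 27−12=15 clicks, 21−12=9 non-clicks.
Subtract the second batch: 15−6=9 clicks and 9−2=7 non-clicks.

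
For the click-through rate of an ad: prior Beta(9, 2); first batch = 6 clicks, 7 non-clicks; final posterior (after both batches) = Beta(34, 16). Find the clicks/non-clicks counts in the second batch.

19 clicks and 7 non-clicks

Because Beta–binomial updating is additive in the counts, the combined data contributed (α_post−α_prior, β_post−β_prior) successes and failures.
Total across both batches: 34−9=25 clicks, 16−2=14 non-clicks.
Subtract the first batch: 25−6=19 clicks and 14−7=7 non-clicks.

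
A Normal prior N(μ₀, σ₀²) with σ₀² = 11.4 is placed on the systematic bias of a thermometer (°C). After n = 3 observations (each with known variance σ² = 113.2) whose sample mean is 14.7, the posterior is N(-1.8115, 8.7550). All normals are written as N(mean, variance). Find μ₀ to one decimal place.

μ₀ = -6.8

With known observation variance, the Normal–Normal posterior has precision τ_n = τ₀ + n/σ² and mean μ_n = (τ₀μ₀ + (n/σ²)x̄)/τ_n.
Here τ₀ = 1/11.4 = 0.087719 and τ_data = 3/113.2 = 0.026502, so τ_n = 0.114221.
Rearranging for μ₀: μ₀ = (μ_n·τ_n − τ_data·x̄)/τ₀ = (-1.8115·0.114221 − 0.026502·14.7) / 0.087719 = -0.596491/0.087719 ≈ -6.8.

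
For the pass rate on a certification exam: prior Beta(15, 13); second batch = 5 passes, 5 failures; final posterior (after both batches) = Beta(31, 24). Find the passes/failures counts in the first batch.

Sequential conjugate updates are equivalent to a single update on the pooled data, so total successes = posterior α − prior α and total failures = posterior β − prior β.
Total across both batches: 31−15=16 passes, 24−13=11 failures.
Subtract the second batch: 16−5=11 passes and 11−5=6 failures.

11 passes and 6 failures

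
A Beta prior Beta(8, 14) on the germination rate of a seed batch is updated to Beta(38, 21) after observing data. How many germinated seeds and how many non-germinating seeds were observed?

A Beta(α, β) prior with s successes and f failures in binomial data gives a Beta(α+s, β+f) posterior.
So s = 38 − 8 = 30 and f = 21 − 14 = 7.

30 germinated seeds and 7 non-germinating seeds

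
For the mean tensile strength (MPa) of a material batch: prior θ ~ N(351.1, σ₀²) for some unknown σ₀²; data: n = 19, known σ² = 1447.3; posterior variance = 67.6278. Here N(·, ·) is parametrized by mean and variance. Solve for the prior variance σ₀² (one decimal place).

Posterior precision equals prior precision plus data precision: 1/σ_n² = 1/σ₀² + n/σ².
So 1/σ₀² = 1/67.6278 − 19/1447.3 = 0.014787 − 0.013128 = 0.001659.
Hence σ₀² = 1/0.001659 ≈ 602.8.

σ₀² = 602.8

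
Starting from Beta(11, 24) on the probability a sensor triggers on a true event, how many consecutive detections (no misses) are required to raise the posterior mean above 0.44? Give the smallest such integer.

k = 8

After k detections and 0 misses the posterior is Beta(11+k, 24), with mean (11+k)/(11+24+k).
Set (11+k)/(35+k) > 0.44 and solve: k > (0.44·35 − 11)/(1 − 0.44) = 7.857.
The smallest integer exceeding 7.857 is 8, and checking k=8: (19)/(43) = 0.4419 > 0.44.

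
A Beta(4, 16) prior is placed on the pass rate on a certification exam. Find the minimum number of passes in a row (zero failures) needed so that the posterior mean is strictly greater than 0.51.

After k passes and 0 failures the posterior is Beta(4+k, 16), with mean (4+k)/(4+16+k).
Set (4+k)/(20+k) > 0.51 and solve: k > (0.51·20 − 4)/(1 − 0.51) = 12.653.
The smallest integer exceeding 12.653 is 13, and checking k=13: (17)/(33) = 0.5152 > 0.51.

k = 13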